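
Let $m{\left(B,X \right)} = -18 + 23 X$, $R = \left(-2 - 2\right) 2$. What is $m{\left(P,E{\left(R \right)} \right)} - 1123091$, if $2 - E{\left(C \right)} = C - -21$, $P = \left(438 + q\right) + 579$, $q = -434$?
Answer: $-1123362$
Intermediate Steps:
$R = -8$ ($R = \left(-4\right) 2 = -8$)
$P = 583$ ($P = \left(438 - 434\right) + 579 = 4 + 579 = 583$)
$E{\left(C \right)} = -19 - C$ ($E{\left(C \right)} = 2 - \left(C - -21\right) = 2 - \left(C + 21\right) = 2 - \left(21 + C\right) = -19 - C$)
$m{\left(P,E{\left(R \right)} \right)} - 1123091 = \left(-18 + 23 \left(-19 - -8\right)\right) - 1123091 = \left(-18 + 23 \left(-19 + 8\right)\right) - 1123091 = \left(-18 + 23 \left(-11\right)\right) - 1123091 = \left(-18 - 253\right) - 1123091 = -271 - 1123091 = -1123362$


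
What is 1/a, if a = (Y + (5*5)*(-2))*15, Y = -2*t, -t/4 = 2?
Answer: -1/510 ≈ -0.0019608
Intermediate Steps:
t = -8 (t = -4*2 = -8)
Y = 16 (Y = -2*(-8) = 16)
a = -510 (a = (16 + (5*5)*(-2))*15 = (16 + 25*(-2))*15 = (16 - 50)*15 = -34*15 = -510)
1/a = 1/(-510) = -1/510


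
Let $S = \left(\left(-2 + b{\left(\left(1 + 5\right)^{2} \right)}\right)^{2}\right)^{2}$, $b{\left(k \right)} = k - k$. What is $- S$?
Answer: $-16$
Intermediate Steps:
$b{\left(k \right)} = 0$
$S = 16$ ($S = \left(\left(-2 + 0\right)^{2}\right)^{2} = \left(\left(-2\right)^{2}\right)^{2} = 4^{2} = 16$)
$- S = \left(-1\right) 16 = -16$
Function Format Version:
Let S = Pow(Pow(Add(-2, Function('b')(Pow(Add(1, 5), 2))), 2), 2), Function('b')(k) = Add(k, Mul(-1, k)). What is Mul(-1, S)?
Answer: -16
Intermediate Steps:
Function('b')(k) = 0
S = 16 (S = Pow(Pow(Add(-2, 0), 2), 2) = Pow(Pow(-2, 2), 2) = Pow(4, 2) = 16)
Mul(-1, S) = Mul(-1, 16) = -16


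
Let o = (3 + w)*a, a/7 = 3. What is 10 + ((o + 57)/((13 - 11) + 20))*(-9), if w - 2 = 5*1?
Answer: -2183/22 ≈ -99.227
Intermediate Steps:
w = 7 (w = 2 + 5*1 = 2 + 5 = 7)
a = 21 (a = 7*3 = 21)
o = 210 (o = (3 + 7)*21 = 10*21 = 210)
10 + ((o + 57)/((13 - 11) + 20))*(-9) = 10 + ((210 + 57)/((13 - 11) + 20))*(-9) = 10 + (267/(2 + 20))*(-9) = 10 + (267/22)*(-9) = 10 - 2403/22 = -2183/22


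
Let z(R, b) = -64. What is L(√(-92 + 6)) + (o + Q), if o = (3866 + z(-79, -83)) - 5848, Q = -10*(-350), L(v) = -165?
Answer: 1289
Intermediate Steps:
Q = 3500
o = -2046 (o = (3866 - 64) - 5848 = 3802 - 5848 = -2046)
L(√(-92 + 6)) + (o + Q) = -165 + (-2046 + 3500) = -165 + 1454 = 1289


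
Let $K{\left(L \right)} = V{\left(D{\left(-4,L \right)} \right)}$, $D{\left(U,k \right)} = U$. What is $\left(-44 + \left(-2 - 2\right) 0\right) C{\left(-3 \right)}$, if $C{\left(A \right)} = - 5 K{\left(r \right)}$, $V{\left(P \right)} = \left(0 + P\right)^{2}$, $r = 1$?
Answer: $3520$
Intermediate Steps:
$V{\left(P \right)} = P^{2}$
$K{\left(L \right)} = 16$ ($K{\left(L \right)} = \left(-4\right)^{2} = 16$)
$C{\left(A \right)} = -80$ ($C{\left(A \right)} = \left(-5\right) 16 = -80$)
$\left(-44 + \left(-2 - 2\right) 0\right) C{\left(-3 \right)} = \left(-44 + \left(-2 - 2\right) 0\right) \left(-80\right) = \left(-44 - 0\right) \left(-80\right) = \left(-44 + 0\right) \left(-80\right) = \left(-44\right) \left(-80\right) = 3520$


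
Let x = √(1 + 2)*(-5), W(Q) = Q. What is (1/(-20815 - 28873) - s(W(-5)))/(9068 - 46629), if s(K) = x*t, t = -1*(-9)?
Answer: 1/1866330968 - 45*√3/37561 ≈ -0.0020751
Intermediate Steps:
t = 9
x = -5*√3 (x = √3*(-5) = -5*√3 ≈ -8.6602)
s(K) = -45*√3 (s(K) = -5*√3*9 = -45*√3)
(1/(-20815 - 28873) - s(W(-5)))/(9068 - 46629) = (1/(-20815 - 28873) - (-45)*√3)/(9068 - 46629) = (1/(-49688) + 45*√3)/(-37561) = (-1/49688 + 45*√3)*(-1/37561) = 1/1866330968 - 45*√3/37561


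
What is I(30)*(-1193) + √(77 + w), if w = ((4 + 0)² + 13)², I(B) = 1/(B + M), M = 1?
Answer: -1193/31 + 3*√102 ≈ -8.1854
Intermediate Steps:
I(B) = 1/(1 + B) (I(B) = 1/(B + 1) = 1/(1 + B))
w = 841 (w = (4² + 13)² = (16 + 13)² = 29² = 841)
I(30)*(-1193) + √(77 + w) = -1193/(1 + 30) + √(77 + 841) = -1193/31 + √918 = (1/31)*(-1193) + 3*√102 = -1193/31 + 3*√102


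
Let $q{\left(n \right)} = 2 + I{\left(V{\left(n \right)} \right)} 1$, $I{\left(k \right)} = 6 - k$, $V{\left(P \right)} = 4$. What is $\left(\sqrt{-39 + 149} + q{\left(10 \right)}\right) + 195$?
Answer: $199 + \sqrt{110} \approx 209.49$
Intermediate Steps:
$q{\left(n \right)} = 4$ ($q{\left(n \right)} = 2 + \left(6 - 4\right) 1 = 2 + 2 \cdot 1 = 2 + 2 = 4$)
$\left(\sqrt{-39 + 149} + q{\left(10 \right)}\right) + 195 = \left(\sqrt{-39 + 149} + 4\right) + 195 = \left(\sqrt{110} + 4\right) + 195 = \left(4 + \sqrt{110}\right) + 195 = 199 + \sqrt{110}$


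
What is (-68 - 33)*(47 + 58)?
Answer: -10605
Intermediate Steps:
(-68 - 33)*(47 + 58) = -101*105 = -10605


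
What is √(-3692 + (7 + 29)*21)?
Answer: 2*I*√734 ≈ 54.185*I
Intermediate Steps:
√(-3692 + (7 + 29)*21) = √(-3692 + 36*21) = √(-3692 + 756) = √(-2936) = 2*I*√734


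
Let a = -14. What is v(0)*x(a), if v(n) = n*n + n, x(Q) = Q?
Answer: 0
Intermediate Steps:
v(n) = n + n² (v(n) = n² + n = n + n²)
v(0)*x(a) = (0*(1 + 0))*(-14) = (0*1)*(-14) = 0*(-14) = 0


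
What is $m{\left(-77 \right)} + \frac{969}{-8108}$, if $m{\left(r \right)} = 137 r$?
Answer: $- \frac{85532261}{8108} \approx -10549.0$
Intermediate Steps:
$m{\left(-77 \right)} + \frac{969}{-8108} = 137 \left(-77\right) + \frac{969}{-8108} = -10549 + 969 \left(- \frac{1}{8108}\right) = -10549 - \frac{969}{8108} = - \frac{85532261}{8108}$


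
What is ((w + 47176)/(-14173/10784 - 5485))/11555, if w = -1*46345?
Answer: -2987168/227881597405 ≈ -1.3108e-5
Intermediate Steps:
w = -46345
((w + 47176)/(-14173/10784 - 5485))/11555 = ((-46345 + 47176)/(-14173/10784 - 5485))/11555 = (831/(-14173*1/10784 - 5485))*(1/11555) = (831/(-14173/10784 - 5485))*(1/11555) = (831/(-59164413/10784))*(1/11555) = (831*(-10784/59164413))*(1/11555) = -2987168/19721471*1/11555 = -2987168/227881597405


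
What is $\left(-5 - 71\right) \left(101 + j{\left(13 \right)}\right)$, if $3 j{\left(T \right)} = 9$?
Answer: $-7904$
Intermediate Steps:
$j{\left(T \right)} = 3$ ($j{\left(T \right)} = \frac{1}{3} \cdot 9 = 3$)
$\left(-5 - 71\right) \left(101 + j{\left(13 \right)}\right) = \left(-5 - 71\right) \left(101 + 3\right) = \left(-5 - 71\right) 104 = \left(-76\right) 104 = -7904$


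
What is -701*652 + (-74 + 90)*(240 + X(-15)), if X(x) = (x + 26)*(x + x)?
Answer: -458492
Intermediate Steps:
X(x) = 2*x*(26 + x) (X(x) = (26 + x)*(2*x) = 2*x*(26 + x))
-701*652 + (-74 + 90)*(240 + X(-15)) = -701*652 + (-74 + 90)*(240 + 2*(-15)*(26 - 15)) = -457052 + 16*(240 + 2*(-15)*11) = -457052 + 16*(240 - 330) = -457052 + 16*(-90) = -457052 - 1440 = -458492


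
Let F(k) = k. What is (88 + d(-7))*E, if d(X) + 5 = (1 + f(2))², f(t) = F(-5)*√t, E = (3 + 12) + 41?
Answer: 7504 - 560*√2 ≈ 6712.0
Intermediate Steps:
E = 56 (E = 15 + 41 = 56)
f(t) = -5*√t
d(X) = -5 + (1 - 5*√2)²
(88 + d(-7))*E = (88 + (46 - 10*√2))*56 = (134 - 10*√2)*56 = 7504 - 560*√2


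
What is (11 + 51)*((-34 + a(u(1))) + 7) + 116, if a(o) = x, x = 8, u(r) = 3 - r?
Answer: -1062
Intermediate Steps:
a(o) = 8
(11 + 51)*((-34 + a(u(1))) + 7) + 116 = (11 + 51)*((-34 + 8) + 7) + 116 = 62*(-26 + 7) + 116 = 62*(-19) + 116 = -1178 + 116 = -1062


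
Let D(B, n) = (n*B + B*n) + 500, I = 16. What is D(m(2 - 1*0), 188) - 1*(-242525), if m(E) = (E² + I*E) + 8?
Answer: 259569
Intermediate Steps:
m(E) = 8 + E² + 16*E (m(E) = (E² + 16*E) + 8 = 8 + E² + 16*E)
D(B, n) = 500 + 2*B*n (D(B, n) = (B*n + B*n) + 500 = 2*B*n + 500 = 500 + 2*B*n)
D(m(2 - 1*0), 188) - 1*(-242525) = (500 + 2*(8 + (2 - 1*0)² + 16*(2 - 1*0))*188) - 1*(-242525) = (500 + 2*(8 + (2 + 0)² + 16*(2 + 0))*188) + 242525 = (500 + 2*(8 + 2² + 16*2)*188) + 242525 = (500 + 2*(8 + 4 + 32)*188) + 242525 = (500 + 2*44*188) + 242525 = (500 + 16544) + 242525 = 17044 + 242525 = 259569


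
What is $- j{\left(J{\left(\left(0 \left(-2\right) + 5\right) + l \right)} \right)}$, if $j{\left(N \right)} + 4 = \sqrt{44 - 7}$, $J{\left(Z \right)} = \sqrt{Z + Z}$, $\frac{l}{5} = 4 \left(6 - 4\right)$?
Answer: $4 - \sqrt{37} \approx -2.0828$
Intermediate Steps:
$l = 40$ ($l = 5 \cdot 4 \left(6 - 4\right) = 5 \cdot 4 \cdot 2 = 5 \cdot 8 = 40$)
$J{\left(Z \right)} = \sqrt{2} \sqrt{Z}$ ($J{\left(Z \right)} = \sqrt{2 Z} = \sqrt{2} \sqrt{Z}$)
$j{\left(N \right)} = -4 + \sqrt{37}$ ($j{\left(N \right)} = -4 + \sqrt{44 - 7} = -4 + \sqrt{37}$)
$- j{\left(J{\left(\left(0 \left(-2\right) + 5\right) + l \right)} \right)} = - (-4 + \sqrt{37}) = 4 - \sqrt{37}$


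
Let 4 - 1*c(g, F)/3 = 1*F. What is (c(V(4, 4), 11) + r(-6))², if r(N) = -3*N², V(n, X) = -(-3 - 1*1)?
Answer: 16641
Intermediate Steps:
V(n, X) = 4 (V(n, X) = -(-3 - 1) = -1*(-4) = 4)
c(g, F) = 12 - 3*F
(c(V(4, 4), 11) + r(-6))² = ((12 - 3*11) - 3*(-6)²)² = ((12 - 33) - 3*36)² = (-21 - 108)² = (-129)² = 16641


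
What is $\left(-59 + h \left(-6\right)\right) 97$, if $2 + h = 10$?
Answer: $-10379$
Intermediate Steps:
$h = 8$ ($h = -2 + 10 = 8$)
$\left(-59 + h \left(-6\right)\right) 97 = \left(-59 + 8 \left(-6\right)\right) 97 = \left(-59 - 48\right) 97 = \left(-107\right) 97 = -10379$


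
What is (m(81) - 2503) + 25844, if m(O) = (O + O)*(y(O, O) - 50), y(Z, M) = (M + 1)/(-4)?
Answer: 11920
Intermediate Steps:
y(Z, M) = -¼ - M/4 (y(Z, M) = -(1 + M)/4 = -¼ - M/4)
m(O) = 2*O*(-201/4 - O/4) (m(O) = (O + O)*((-¼ - O/4) - 50) = (2*O)*(-201/4 - O/4) = 2*O*(-201/4 - O/4))
(m(81) - 2503) + 25844 = (-½*81*(201 + 81) - 2503) + 25844 = (-½*81*282 - 2503) + 25844 = (-11421 - 2503) + 25844 = -13924 + 25844 = 11920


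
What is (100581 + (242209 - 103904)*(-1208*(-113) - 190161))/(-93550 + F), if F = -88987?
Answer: 7420930804/182537 ≈ 40654.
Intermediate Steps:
(100581 + (242209 - 103904)*(-1208*(-113) - 190161))/(-93550 + F) = (100581 + (242209 - 103904)*(-1208*(-113) - 190161))/(-93550 - 88987) = (100581 + 138305*(136504 - 190161))/(-182537) = (100581 + 138305*(-53657))*(-1/182537) = (100581 - 7421031385)*(-1/182537) = -7420930804*(-1/182537) = 7420930804/182537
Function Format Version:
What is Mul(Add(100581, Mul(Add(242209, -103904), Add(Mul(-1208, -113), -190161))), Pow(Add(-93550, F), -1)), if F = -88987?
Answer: Rational(7420930804, 182537) ≈ 40654.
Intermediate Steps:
Mul(Add(100581, Mul(Add(242209, -103904), Add(Mul(-1208, -113), -190161))), Pow(Add(-93550, F), -1)) = Mul(Add(100581, Mul(Add(242209, -103904), Add(Mul(-1208, -113), -190161))), Pow(Add(-93550, -88987), -1)) = Mul(Add(100581, Mul(138305, Add(136504, -190161))), Pow(-182537, -1)) = Mul(Add(100581, Mul(138305, -53657)), Rational(-1, 182537)) = Mul(Add(100581, -7421031385), Rational(-1, 182537)) = Mul(-7420930804, Rational(-1, 182537)) = Rational(7420930804, 182537)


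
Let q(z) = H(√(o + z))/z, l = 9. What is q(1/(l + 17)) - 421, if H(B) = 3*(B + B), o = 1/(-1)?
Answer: -421 + 30*I*√26 ≈ -421.0 + 152.97*I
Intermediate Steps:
o = -1
H(B) = 6*B (H(B) = 3*(2*B) = 6*B)
q(z) = 6*√(-1 + z)/z (q(z) = (6*√(-1 + z))/z = 6*√(-1 + z)/z)
q(1/(l + 17)) - 421 = 6*√(-1 + 1/(9 + 17))/(1/(9 + 17)) - 421 = 6*√(-1 + 1/26)/(1/26) - 421 = 6*26*√(-25/26) - 421 = 6*26*(5*I*√26/26) - 421 = 30*I*√26 - 421 = -421 + 30*I*√26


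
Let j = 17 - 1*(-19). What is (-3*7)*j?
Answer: -756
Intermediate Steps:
j = 36 (j = 17 + 19 = 36)
(-3*7)*j = -3*7*36 = -21*36 = -756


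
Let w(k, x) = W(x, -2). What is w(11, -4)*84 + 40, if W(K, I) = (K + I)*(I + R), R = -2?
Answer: 2056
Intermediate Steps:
W(K, I) = (-2 + I)*(I + K) (W(K, I) = (K + I)*(I - 2) = (I + K)*(-2 + I) = (-2 + I)*(I + K))
w(k, x) = 8 - 4*x (w(k, x) = (-2)**2 - 2*(-2) - 2*x - 2*x = 4 + 4 - 2*x - 2*x = 8 - 4*x)
w(11, -4)*84 + 40 = (8 - 4*(-4))*84 + 40 = (8 + 16)*84 + 40 = 24*84 + 40 = 2016 + 40 = 2056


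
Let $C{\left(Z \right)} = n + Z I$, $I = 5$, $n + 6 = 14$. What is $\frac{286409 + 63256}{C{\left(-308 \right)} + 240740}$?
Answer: $\frac{116555}{79736} \approx 1.4618$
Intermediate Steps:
$n = 8$ ($n = -6 + 14 = 8$)
$C{\left(Z \right)} = 8 + 5 Z$ ($C{\left(Z \right)} = 8 + Z 5 = 8 + 5 Z$)
$\frac{286409 + 63256}{C{\left(-308 \right)} + 240740} = \frac{286409 + 63256}{\left(8 + 5 \left(-308\right)\right) + 240740} = \frac{349665}{\left(8 - 1540\right) + 240740} = \frac{349665}{-1532 + 240740} = \frac{349665}{239208} = 349665 \cdot \frac{1}{239208} = \frac{116555}{79736}$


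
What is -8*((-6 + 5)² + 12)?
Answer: -104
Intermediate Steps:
-8*((-6 + 5)² + 12) = -8*((-1)² + 12) = -8*(1 + 12) = -8*13 = -104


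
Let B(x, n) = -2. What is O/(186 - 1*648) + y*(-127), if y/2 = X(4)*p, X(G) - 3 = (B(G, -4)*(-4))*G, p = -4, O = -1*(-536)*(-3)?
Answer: 2738388/77 ≈ 35564.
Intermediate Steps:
O = -1608 (O = 536*(-3) = -1608)
X(G) = 3 + 8*G (X(G) = 3 + (-2*(-4))*G = 3 + 8*G)
y = -280 (y = 2*((3 + 8*4)*(-4)) = 2*((3 + 32)*(-4)) = 2*(35*(-4)) = 2*(-140) = -280)
O/(186 - 1*648) + y*(-127) = -1608/(186 - 1*648) - 280*(-127) = -1608/(186 - 648) + 35560 = -1608/(-462) + 35560 = -1608*(-1/462) + 35560 = 268/77 + 35560 = 2738388/77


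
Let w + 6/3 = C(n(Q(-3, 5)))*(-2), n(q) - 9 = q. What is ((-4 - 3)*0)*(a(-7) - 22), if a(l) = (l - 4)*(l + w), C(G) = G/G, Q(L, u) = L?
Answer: 0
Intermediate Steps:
n(q) = 9 + q
C(G) = 1
w = -4 (w = -2 + 1*(-2) = -2 - 2 = -4)
a(l) = (-4 + l)**2 (a(l) = (l - 4)*(l - 4) = (-4 + l)*(-4 + l) = (-4 + l)**2)
((-4 - 3)*0)*(a(-7) - 22) = ((-4 - 3)*0)*((16 + (-7)**2 - 8*(-7)) - 22) = (-7*0)*((16 + 49 + 56) - 22) = 0*(121 - 22) = 0*99 = 0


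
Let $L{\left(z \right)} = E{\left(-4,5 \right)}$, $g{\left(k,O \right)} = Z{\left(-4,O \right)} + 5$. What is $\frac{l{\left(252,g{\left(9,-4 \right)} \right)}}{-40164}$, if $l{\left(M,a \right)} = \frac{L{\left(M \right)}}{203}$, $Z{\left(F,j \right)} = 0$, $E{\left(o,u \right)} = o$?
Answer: $\frac{1}{2038323} \approx 4.906 \cdot 10^{-7}$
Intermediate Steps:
$g{\left(k,O \right)} = 5$ ($g{\left(k,O \right)} = 0 + 5 = 5$)
$L{\left(z \right)} = -4$
$l{\left(M,a \right)} = - \frac{4}{203}$
$\frac{l{\left(252,g{\left(9,-4 \right)} \right)}}{-40164} = - \frac{4}{203 \left(-40164\right)} = \left(- \frac{4}{203}\right) \left(- \frac{1}{40164}\right) = \frac{1}{2038323}$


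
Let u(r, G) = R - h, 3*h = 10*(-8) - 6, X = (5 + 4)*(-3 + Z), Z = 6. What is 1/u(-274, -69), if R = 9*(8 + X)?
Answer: 3/1031 ≈ 0.0029098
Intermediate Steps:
X = 27 (X = (5 + 4)*(-3 + 6) = 9*3 = 27)
h = -86/3 (h = (10*(-8) - 6)/3 = (-80 - 6)/3 = (⅓)*(-86) = -86/3 ≈ -28.667)
R = 315 (R = 9*(8 + 27) = 9*35 = 315)
u(r, G) = 1031/3 (u(r, G) = 315 - 1*(-86/3) = 315 + 86/3 = 1031/3)
1/u(-274, -69) = 1/(1031/3) = 3/1031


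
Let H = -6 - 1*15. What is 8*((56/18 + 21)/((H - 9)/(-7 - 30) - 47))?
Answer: -64232/15381 ≈ -4.1761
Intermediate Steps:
H = -21 (H = -6 - 15 = -21)
8*((56/18 + 21)/((H - 9)/(-7 - 30) - 47)) = 8*((56/18 + 21)/((-21 - 9)/(-7 - 30) - 47)) = 8*((56*(1/18) + 21)/(-30/(-37) - 47)) = 8*((28/9 + 21)/(-30*(-1/37) - 47)) = 8*(217/(9*(30/37 - 47))) = 8*(217/(9*(-1709/37))) = 8*((217/9)*(-37/1709)) = 8*(-8029/15381) = -64232/15381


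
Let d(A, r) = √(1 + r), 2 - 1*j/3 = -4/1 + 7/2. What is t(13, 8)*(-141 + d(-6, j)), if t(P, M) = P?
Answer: -1833 + 13*√34/2 ≈ -1795.1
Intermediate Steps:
j = 15/2 (j = 6 - 3*(-4/1 + 7/2) = 6 - 3*(-4*1 + 7*(½)) = 6 - 3*(-4 + 7/2) = 6 - 3*(-½) = 6 + 3/2 = 15/2 ≈ 7.5000)
t(13, 8)*(-141 + d(-6, j)) = 13*(-141 + √(1 + 15/2)) = 13*(-141 + √(17/2)) = 13*(-141 + √34/2) = -1833 + 13*√34/2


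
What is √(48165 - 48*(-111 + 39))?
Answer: √51621 ≈ 227.20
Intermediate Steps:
√(48165 - 48*(-111 + 39)) = √(48165 - 48*(-72)) = √(48165 + 3456) = √51621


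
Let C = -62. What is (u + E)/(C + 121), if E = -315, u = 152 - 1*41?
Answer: -204/59 ≈ -3.4576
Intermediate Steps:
u = 111 (u = 152 - 41 = 111)
(u + E)/(C + 121) = (111 - 315)/(-62 + 121) = -204/59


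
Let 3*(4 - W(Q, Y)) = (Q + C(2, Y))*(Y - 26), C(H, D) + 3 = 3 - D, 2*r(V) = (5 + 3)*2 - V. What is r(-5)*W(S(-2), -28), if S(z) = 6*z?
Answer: 3066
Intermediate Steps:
r(V) = 8 - V/2 (r(V) = ((5 + 3)*2 - V)/2 = (8*2 - V)/2 = (16 - V)/2 = 8 - V/2)
C(H, D) = -D (C(H, D) = -3 + (3 - D) = -D)
W(Q, Y) = 4 - (-26 + Y)*(Q - Y)/3 (W(Q, Y) = 4 - (Q - Y)*(Y - 26)/3 = 4 - (Q - Y)*(-26 + Y)/3 = 4 - (-26 + Y)*(Q - Y)/3)
r(-5)*W(S(-2), -28) = (8 - ½*(-5))*(4 - 26/3*(-28) + (⅓)*(-28)² + 26*(6*(-2))/3 - ⅓*6*(-2)*(-28)) = (8 + 5/2)*(4 + 728/3 + (⅓)*784 + (26/3)*(-12) - ⅓*(-12)*(-28)) = 21*(4 + 728/3 + 784/3 - 104 - 112)/2 = (21/2)*292 = 3066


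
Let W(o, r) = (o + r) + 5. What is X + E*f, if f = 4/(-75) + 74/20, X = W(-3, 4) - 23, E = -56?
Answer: -16591/75 ≈ -221.21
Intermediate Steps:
W(o, r) = 5 + o + r
X = -17 (X = (5 - 3 + 4) - 23 = 6 - 23 = -17)
f = 547/150 (f = 4*(-1/75) + 74*(1/20) = -4/75 + 37/10 = 547/150 ≈ 3.6467)
X + E*f = -17 - 56*547/150 = -17 - 15316/75 = -16591/75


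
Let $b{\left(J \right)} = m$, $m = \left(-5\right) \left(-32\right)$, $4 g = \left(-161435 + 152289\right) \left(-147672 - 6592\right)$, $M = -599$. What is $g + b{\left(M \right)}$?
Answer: $352724796$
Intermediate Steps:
$g = 352724636$ ($g = \frac{\left(-161435 + 152289\right) \left(-147672 - 6592\right)}{4} = \frac{\left(-9146\right) \left(-154264\right)}{4} = \frac{1}{4} \cdot 1410898544 = 352724636$)
$m = 160$
$b{\left(J \right)} = 160$
$g + b{\left(M \right)} = 352724636 + 160 = 352724796$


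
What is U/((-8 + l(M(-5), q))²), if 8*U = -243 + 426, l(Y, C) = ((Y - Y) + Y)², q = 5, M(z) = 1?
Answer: 183/392 ≈ 0.46684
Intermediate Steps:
l(Y, C) = Y² (l(Y, C) = (0 + Y)² = Y²)
U = 183/8 (U = (-243 + 426)/8 = (⅛)*183 = 183/8 ≈ 22.875)
U/((-8 + l(M(-5), q))²) = 183/(8*((-8 + 1²)²)) = 183/(8*((-8 + 1)²)) = 183/(8*((-7)²)) = (183/8)/49 = (183/8)*(1/49) = 183/392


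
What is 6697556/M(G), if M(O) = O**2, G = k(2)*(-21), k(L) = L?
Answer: 1674389/441 ≈ 3796.8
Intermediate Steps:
G = -42 (G = 2*(-21) = -42)
6697556/M(G) = 6697556/((-42)**2) = 6697556/1764 = 6697556*(1/1764) = 1674389/441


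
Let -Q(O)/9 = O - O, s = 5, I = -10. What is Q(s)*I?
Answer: 0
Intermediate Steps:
Q(O) = 0 (Q(O) = -9*(O - O) = -9*0 = 0)
Q(s)*I = 0*(-10) = 0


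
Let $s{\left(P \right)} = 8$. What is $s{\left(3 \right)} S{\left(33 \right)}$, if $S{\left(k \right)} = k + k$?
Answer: $528$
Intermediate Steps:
$S{\left(k \right)} = 2 k$
$s{\left(3 \right)} S{\left(33 \right)} = 8 \cdot 2 \cdot 33 = 8 \cdot 66 = 528$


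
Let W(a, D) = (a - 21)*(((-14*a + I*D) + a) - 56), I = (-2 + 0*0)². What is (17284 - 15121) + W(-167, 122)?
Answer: -487201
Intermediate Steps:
I = 4 (I = (-2 + 0)² = (-2)² = 4)
W(a, D) = (-21 + a)*(-56 - 13*a + 4*D) (W(a, D) = (a - 21)*(((-14*a + 4*D) + a) - 56) = (-21 + a)*((-13*a + 4*D) - 56) = (-21 + a)*(-56 - 13*a + 4*D))
(17284 - 15121) + W(-167, 122) = (17284 - 15121) + (1176 - 84*122 - 13*(-167)² + 217*(-167) + 4*122*(-167)) = 2163 + (1176 - 10248 - 13*27889 - 36239 - 81496) = 2163 + (1176 - 10248 - 362557 - 36239 - 81496) = 2163 - 489364 = -487201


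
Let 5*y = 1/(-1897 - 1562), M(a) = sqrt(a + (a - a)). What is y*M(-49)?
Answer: -7*I/17295 ≈ -0.00040474*I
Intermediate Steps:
M(a) = sqrt(a) (M(a) = sqrt(a + 0) = sqrt(a))
y = -1/17295 (y = 1/(5*(-1897 - 1562)) = (1/5)/(-3459) = (1/5)*(-1/3459) = -1/17295 ≈ -5.7820e-5)
y*M(-49) = -7*I/17295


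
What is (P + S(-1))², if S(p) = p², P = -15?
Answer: 196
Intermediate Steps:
(P + S(-1))² = (-15 + (-1)²)² = (-15 + 1)² = (-14)² = 196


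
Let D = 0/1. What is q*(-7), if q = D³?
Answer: 0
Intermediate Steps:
D = 0 (D = 0*1 = 0)
q = 0 (q = 0³ = 0)
q*(-7) = 0*(-7) = 0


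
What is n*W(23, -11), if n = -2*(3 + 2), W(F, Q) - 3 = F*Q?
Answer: 2500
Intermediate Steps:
W(F, Q) = 3 + F*Q
n = -10 (n = -2*5 = -10)
n*W(23, -11) = -10*(3 + 23*(-11)) = -10*(3 - 253) = -10*(-250) = 2500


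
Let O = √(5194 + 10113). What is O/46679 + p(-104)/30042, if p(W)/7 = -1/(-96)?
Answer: 7/2884032 + √15307/46679 ≈ 0.0026529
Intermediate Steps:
O = √15307 ≈ 123.72
p(W) = 7/96 (p(W) = 7*(-1/(-96)) = 7*(-1*(-1/96)) = 7*(1/96) = 7/96)
O/46679 + p(-104)/30042 = √15307/46679 + (7/96)/30042 = √15307*(1/46679) + (7/96)*(1/30042) = √15307/46679 + 7/2884032 = 7/2884032 + √15307/46679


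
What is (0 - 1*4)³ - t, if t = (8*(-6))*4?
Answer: 128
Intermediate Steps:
t = -192 (t = -48*4 = -192)
(0 - 1*4)³ - t = (0 - 1*4)³ - 1*(-192) = (0 - 4)³ + 192 = (-4)³ + 192 = -64 + 192 = 128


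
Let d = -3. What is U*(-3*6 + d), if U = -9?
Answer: 189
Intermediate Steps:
U*(-3*6 + d) = -9*(-3*6 - 3) = -9*(-18 - 3) = -9*(-21) = 189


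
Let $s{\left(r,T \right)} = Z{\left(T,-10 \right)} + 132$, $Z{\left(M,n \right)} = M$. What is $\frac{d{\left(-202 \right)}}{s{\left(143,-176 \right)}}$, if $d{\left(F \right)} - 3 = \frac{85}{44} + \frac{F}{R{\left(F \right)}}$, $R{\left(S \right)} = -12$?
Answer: $- \frac{2873}{5808} \approx -0.49466$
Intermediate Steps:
$s{\left(r,T \right)} = 132 + T$ ($s{\left(r,T \right)} = T + 132 = 132 + T$)
$d{\left(F \right)} = \frac{217}{44} - \frac{F}{12}$ ($d{\left(F \right)} = 3 + \left(\frac{85}{44} + \frac{F}{-12}\right) = 3 + \left(85 \cdot \frac{1}{44} + F \left(- \frac{1}{12}\right)\right) = 3 - \left(- \frac{85}{44} + \frac{F}{12}\right) = \frac{217}{44} - \frac{F}{12}$)
$\frac{d{\left(-202 \right)}}{s{\left(143,-176 \right)}} = \frac{\frac{217}{44} - - \frac{101}{6}}{132 - 176} = \frac{\frac{217}{44} + \frac{101}{6}}{-44} = \frac{2873}{132} \left(- \frac{1}{44}\right) = - \frac{2873}{5808}$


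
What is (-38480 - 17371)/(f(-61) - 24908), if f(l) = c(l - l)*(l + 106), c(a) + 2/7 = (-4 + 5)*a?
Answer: 390957/174446 ≈ 2.2411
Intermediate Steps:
c(a) = -2/7 + a (c(a) = -2/7 + (-4 + 5)*a = -2/7 + 1*a = -2/7 + a)
f(l) = -212/7 - 2*l/7 (f(l) = (-2/7 + (l - l))*(l + 106) = (-2/7 + 0)*(106 + l) = -2*(106 + l)/7 = -212/7 - 2*l/7)
(-38480 - 17371)/(f(-61) - 24908) = (-38480 - 17371)/((-212/7 - 2/7*(-61)) - 24908) = -55851/((-212/7 + 122/7) - 24908) = -55851/(-90/7 - 24908) = -55851/(-174446/7) = -55851*(-7/174446) = 390957/174446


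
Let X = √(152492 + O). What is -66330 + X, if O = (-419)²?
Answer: -66330 + √328053 ≈ -65757.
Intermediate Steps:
O = 175561
X = √328053 (X = √(152492 + 175561) = √328053 ≈ 572.76)
-66330 + X = -66330 + √328053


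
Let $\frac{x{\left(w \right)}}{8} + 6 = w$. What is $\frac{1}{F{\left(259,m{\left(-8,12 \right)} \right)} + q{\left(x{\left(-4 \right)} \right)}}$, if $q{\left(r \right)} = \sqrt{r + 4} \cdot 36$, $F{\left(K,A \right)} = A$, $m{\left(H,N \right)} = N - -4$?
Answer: $\frac{1}{6172} - \frac{9 i \sqrt{19}}{12344} \approx 0.00016202 - 0.0031781 i$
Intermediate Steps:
$m{\left(H,N \right)} = 4 + N$ ($m{\left(H,N \right)} = N + 4 = 4 + N$)
$x{\left(w \right)} = -48 + 8 w$
$q{\left(r \right)} = 36 \sqrt{4 + r}$ ($q{\left(r \right)} = \sqrt{4 + r} 36 = 36 \sqrt{4 + r}$)
$\frac{1}{F{\left(259,m{\left(-8,12 \right)} \right)} + q{\left(x{\left(-4 \right)} \right)}} = \frac{1}{\left(4 + 12\right) + 36 \sqrt{4 + \left(-48 + 8 \left(-4\right)\right)}} = \frac{1}{16 + 36 \sqrt{4 - 80}} = \frac{1}{16 + 36 \sqrt{-76}} = \frac{1}{16 + 36 \cdot 2 i \sqrt{19}} = \frac{1}{16 + 72 i \sqrt{19}}$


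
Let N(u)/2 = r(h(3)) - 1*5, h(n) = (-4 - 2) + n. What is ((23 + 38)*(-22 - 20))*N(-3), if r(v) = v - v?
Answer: 25620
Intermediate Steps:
h(n) = -6 + n
r(v) = 0
N(u) = -10 (N(u) = 2*(0 - 1*5) = 2*(0 - 5) = 2*(-5) = -10)
((23 + 38)*(-22 - 20))*N(-3) = ((23 + 38)*(-22 - 20))*(-10) = (61*(-42))*(-10) = -2562*(-10) = 25620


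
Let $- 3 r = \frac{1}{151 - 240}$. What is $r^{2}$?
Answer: $\frac{1}{71289} \approx 1.4027 \cdot 10^{-5}$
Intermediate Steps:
$r = \frac{1}{267}$ ($r = - \frac{1}{3 \left(151 - 240\right)} = - \frac{1}{3 \left(-89\right)} = \left(- \frac{1}{3}\right) \left(- \frac{1}{89}\right) = \frac{1}{267} \approx 0.0037453$)
$r^{2} = \left(\frac{1}{267}\right)^{2} = \frac{1}{71289}$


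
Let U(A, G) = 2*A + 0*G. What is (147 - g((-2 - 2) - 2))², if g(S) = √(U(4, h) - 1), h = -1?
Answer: (147 - √7)² ≈ 20838.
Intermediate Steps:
U(A, G) = 2*A (U(A, G) = 2*A + 0 = 2*A)
g(S) = √7 (g(S) = √(2*4 - 1) = √(8 - 1) = √7)
(147 - g((-2 - 2) - 2))² = (147 - √7)²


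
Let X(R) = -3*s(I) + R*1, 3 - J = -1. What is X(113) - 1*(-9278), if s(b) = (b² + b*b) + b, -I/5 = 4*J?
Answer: -28769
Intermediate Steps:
J = 4 (J = 3 - 1*(-1) = 3 + 1 = 4)
I = -80 (I = -20*4 = -5*16 = -80)
s(b) = b + 2*b² (s(b) = (b² + b²) + b = 2*b² + b = b + 2*b²)
X(R) = -38160 + R (X(R) = -(-240)*(1 + 2*(-80)) + R*1 = -(-240)*(1 - 160) + R = -(-240)*(-159) + R = -3*12720 + R = -38160 + R)
X(113) - 1*(-9278) = (-38160 + 113) - 1*(-9278) = -38047 + 9278 = -28769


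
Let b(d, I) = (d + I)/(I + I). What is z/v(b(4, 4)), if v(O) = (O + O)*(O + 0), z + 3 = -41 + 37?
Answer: -7/2 ≈ -3.5000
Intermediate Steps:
b(d, I) = (I + d)/(2*I) (b(d, I) = (I + d)/((2*I)) = (I + d)*(1/(2*I)) = (I + d)/(2*I))
z = -7 (z = -3 + (-41 + 37) = -3 - 4 = -7)
v(O) = 2*O² (v(O) = (2*O)*O = 2*O²)
z/v(b(4, 4)) = -7*32/(4 + 4)² = -7/(2*((½)*(¼)*8)²) = -7/(2*1²) = -7/(2*1) = -7/2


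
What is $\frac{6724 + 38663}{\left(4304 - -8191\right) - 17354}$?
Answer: $- \frac{45387}{4859} \approx -9.3408$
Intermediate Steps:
$\frac{6724 + 38663}{\left(4304 - -8191\right) - 17354} = \frac{45387}{\left(4304 + 8191\right) - 17354} = \frac{45387}{12495 - 17354} = \frac{45387}{-4859} = 45387 \left(- \frac{1}{4859}\right) = - \frac{45387}{4859}$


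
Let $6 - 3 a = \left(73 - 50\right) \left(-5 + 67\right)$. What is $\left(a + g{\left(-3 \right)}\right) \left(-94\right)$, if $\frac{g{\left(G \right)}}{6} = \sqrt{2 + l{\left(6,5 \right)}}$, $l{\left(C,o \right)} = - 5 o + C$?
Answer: $\frac{133480}{3} - 564 i \sqrt{17} \approx 44493.0 - 2325.4 i$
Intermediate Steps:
$l{\left(C,o \right)} = C - 5 o$
$a = - \frac{1420}{3}$ ($a = 2 - \frac{\left(73 - 50\right) \left(-5 + 67\right)}{3} = 2 - \frac{23 \cdot 62}{3} = 2 - \frac{1426}{3} = - \frac{1420}{3} \approx -473.33$)
$g{\left(G \right)} = 6 i \sqrt{17}$ ($g{\left(G \right)} = 6 \sqrt{2 + \left(6 - 25\right)} = 6 \sqrt{2 - 19} = 6 \sqrt{-17} = 6 i \sqrt{17}$)
$\left(a + g{\left(-3 \right)}\right) \left(-94\right) = \left(- \frac{1420}{3} + 6 i \sqrt{17}\right) \left(-94\right) = \frac{133480}{3} - 564 i \sqrt{17}$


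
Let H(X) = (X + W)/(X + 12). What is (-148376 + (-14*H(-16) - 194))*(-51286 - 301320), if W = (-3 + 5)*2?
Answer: 52401482872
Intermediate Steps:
W = 4 (W = 2*2 = 4)
H(X) = (4 + X)/(12 + X) (H(X) = (X + 4)/(X + 12) = (4 + X)/(12 + X))
(-148376 + (-14*H(-16) - 194))*(-51286 - 301320) = (-148376 + (-14*(4 - 16)/(12 - 16) - 194))*(-51286 - 301320) = (-148376 + (-14*(-12)/(-4) - 194))*(-352606) = (-148376 + (-(-7)*(-12)/2 - 194))*(-352606) = (-148376 + (-14*3 - 194))*(-352606) = (-148376 + (-42 - 194))*(-352606) = (-148376 - 236)*(-352606) = -148612*(-352606) = 52401482872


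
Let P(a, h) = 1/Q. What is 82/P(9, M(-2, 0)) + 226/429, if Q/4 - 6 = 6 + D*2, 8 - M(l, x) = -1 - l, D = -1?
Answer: 1407346/429 ≈ 3280.5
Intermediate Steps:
M(l, x) = 9 + l (M(l, x) = 8 - (-1 - l) = 8 + (1 + l) = 9 + l)
Q = 40 (Q = 24 + 4*(6 - 1*2) = 24 + 4*(6 - 2) = 24 + 4*4 = 24 + 16 = 40)
P(a, h) = 1/40
82/P(9, M(-2, 0)) + 226/429 = 82/(1/40) + 226/429 = 82*40 + 226*(1/429) = 3280 + 226/429 = 1407346/429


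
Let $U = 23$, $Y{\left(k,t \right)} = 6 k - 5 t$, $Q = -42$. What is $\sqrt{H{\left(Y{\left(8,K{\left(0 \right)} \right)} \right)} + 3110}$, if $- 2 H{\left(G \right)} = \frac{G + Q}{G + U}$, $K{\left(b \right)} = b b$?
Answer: $\frac{\sqrt{15677297}}{71} \approx 55.767$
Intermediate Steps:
$K{\left(b \right)} = b^{2}$
$Y{\left(k,t \right)} = - 5 t + 6 k$
$H{\left(G \right)} = - \frac{-42 + G}{2 \left(23 + G\right)}$ ($H{\left(G \right)} = - \frac{\left(G - 42\right) \frac{1}{G + 23}}{2} = - \frac{\left(-42 + G\right) \frac{1}{23 + G}}{2} = - \frac{\frac{1}{23 + G} \left(-42 + G\right)}{2} = - \frac{-42 + G}{2 \left(23 + G\right)}$)
$\sqrt{H{\left(Y{\left(8,K{\left(0 \right)} \right)} \right)} + 3110} = \sqrt{\frac{42 - \left(- 5 \cdot 0^{2} + 6 \cdot 8\right)}{2 \left(23 + \left(- 5 \cdot 0^{2} + 6 \cdot 8\right)\right)} + 3110} = \sqrt{\frac{42 - \left(\left(-5\right) 0 + 48\right)}{2 \left(23 + \left(\left(-5\right) 0 + 48\right)\right)} + 3110} = \sqrt{\frac{42 - \left(0 + 48\right)}{2 \left(23 + \left(0 + 48\right)\right)} + 3110} = \sqrt{\frac{42 - 48}{2 \left(23 + 48\right)} + 3110} = \sqrt{\frac{42 - 48}{2 \cdot 71} + 3110} = \sqrt{\frac{1}{2} \cdot \frac{1}{71} \left(-6\right) + 3110} = \sqrt{- \frac{3}{71} + 3110} = \sqrt{\frac{220807}{71}} = \frac{\sqrt{15677297}}{71}$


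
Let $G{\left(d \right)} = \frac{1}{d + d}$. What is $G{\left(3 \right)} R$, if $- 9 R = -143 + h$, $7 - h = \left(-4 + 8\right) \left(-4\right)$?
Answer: $\frac{20}{9} \approx 2.2222$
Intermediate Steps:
$h = 23$ ($h = 7 - \left(-4 + 8\right) \left(-4\right) = 7 - 4 \left(-4\right) = 7 - -16 = 7 + 16 = 23$)
$R = \frac{40}{3}$ ($R = - \frac{-143 + 23}{9} = \left(- \frac{1}{9}\right) \left(-120\right) = \frac{40}{3} \approx 13.333$)
$G{\left(d \right)} = \frac{1}{2 d}$
$G{\left(3 \right)} R = \frac{1}{2 \cdot 3} \cdot \frac{40}{3} = \frac{1}{2} \cdot \frac{1}{3} \cdot \frac{40}{3} = \frac{1}{6} \cdot \frac{40}{3} = \frac{20}{9}$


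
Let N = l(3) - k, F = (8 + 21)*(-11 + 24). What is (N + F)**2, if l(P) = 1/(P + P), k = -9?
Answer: 5368489/36 ≈ 1.4912e+5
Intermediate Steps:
l(P) = 1/(2*P)
F = 377 (F = 29*13 = 377)
N = 55/6 (N = (1/2)/3 - 1*(-9) = (1/2)*(1/3) + 9 = 1/6 + 9 = 55/6 ≈ 9.1667)
(N + F)**2 = (55/6 + 377)**2 = (2317/6)**2 = 5368489/36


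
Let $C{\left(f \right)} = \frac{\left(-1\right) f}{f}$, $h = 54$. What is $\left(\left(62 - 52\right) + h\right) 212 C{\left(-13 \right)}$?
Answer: $-13568$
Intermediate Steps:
$C{\left(f \right)} = -1$
$\left(\left(62 - 52\right) + h\right) 212 C{\left(-13 \right)} = \left(\left(62 - 52\right) + 54\right) 212 \left(-1\right) = \left(10 + 54\right) 212 \left(-1\right) = 64 \cdot 212 \left(-1\right) = 13568 \left(-1\right) = -13568$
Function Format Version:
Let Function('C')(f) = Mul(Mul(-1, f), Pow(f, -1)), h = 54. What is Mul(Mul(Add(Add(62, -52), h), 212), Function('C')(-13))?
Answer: -13568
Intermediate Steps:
Function('C')(f) = -1
Mul(Mul(Add(Add(62, -52), h), 212), Function('C')(-13)) = Mul(Mul(Add(Add(62, -52), 54), 212), -1) = Mul(Mul(Add(10, 54), 212), -1) = Mul(Mul(64, 212), -1) = Mul(13568, -1) = -13568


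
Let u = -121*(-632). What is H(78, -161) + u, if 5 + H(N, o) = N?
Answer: 76545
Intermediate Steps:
H(N, o) = -5 + N
u = 76472
H(78, -161) + u = (-5 + 78) + 76472 = 73 + 76472 = 76545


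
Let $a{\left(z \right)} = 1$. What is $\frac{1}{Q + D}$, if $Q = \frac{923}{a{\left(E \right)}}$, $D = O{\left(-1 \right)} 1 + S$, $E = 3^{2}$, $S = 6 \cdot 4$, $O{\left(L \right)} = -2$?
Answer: $\frac{1}{945} \approx 0.0010582$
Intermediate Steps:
$S = 24$
$E = 9$
$D = 22$ ($D = \left(-2\right) 1 + 24 = -2 + 24 = 22$)
$Q = 923$ ($Q = \frac{923}{1} = 923 \cdot 1 = 923$)
$\frac{1}{Q + D} = \frac{1}{923 + 22} = \frac{1}{945}$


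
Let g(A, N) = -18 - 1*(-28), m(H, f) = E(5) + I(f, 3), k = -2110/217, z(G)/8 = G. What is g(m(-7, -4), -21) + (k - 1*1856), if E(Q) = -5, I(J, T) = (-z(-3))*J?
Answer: -402692/217 ≈ -1855.7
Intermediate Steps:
z(G) = 8*G
k = -2110/217 (k = -2110*1/217 = -2110/217 ≈ -9.7235)
I(J, T) = 24*J (I(J, T) = (-8*(-3))*J = (-1*(-24))*J = 24*J)
m(H, f) = -5 + 24*f
g(A, N) = 10 (g(A, N) = -18 + 28 = 10)
g(m(-7, -4), -21) + (k - 1*1856) = 10 + (-2110/217 - 1*1856) = 10 + (-2110/217 - 1856) = 10 - 404862/217 = -402692/217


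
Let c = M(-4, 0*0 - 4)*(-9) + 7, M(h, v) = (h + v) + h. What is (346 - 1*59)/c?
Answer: 287/115 ≈ 2.4957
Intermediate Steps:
M(h, v) = v + 2*h
c = 115 (c = ((0*0 - 4) + 2*(-4))*(-9) + 7 = ((0 - 4) - 8)*(-9) + 7 = (-4 - 8)*(-9) + 7 = -12*(-9) + 7 = 108 + 7 = 115)
(346 - 1*59)/c = (346 - 1*59)/115 = (346 - 59)*(1/115) = 287*(1/115) = 287/115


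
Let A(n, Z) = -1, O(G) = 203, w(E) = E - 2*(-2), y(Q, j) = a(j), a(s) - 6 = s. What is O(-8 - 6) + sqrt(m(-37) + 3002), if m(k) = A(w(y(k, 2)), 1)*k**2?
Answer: 203 + sqrt(1633) ≈ 243.41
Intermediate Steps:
a(s) = 6 + s
y(Q, j) = 6 + j
w(E) = 4 + E (w(E) = E + 4 = 4 + E)
m(k) = -k**2
O(-8 - 6) + sqrt(m(-37) + 3002) = 203 + sqrt(-1*(-37)**2 + 3002) = 203 + sqrt(-1*1369 + 3002) = 203 + sqrt(-1369 + 3002) = 203 + sqrt(1633)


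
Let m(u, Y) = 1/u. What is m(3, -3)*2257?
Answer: 2257/3 ≈ 752.33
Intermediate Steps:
m(3, -3)*2257 = 2257/3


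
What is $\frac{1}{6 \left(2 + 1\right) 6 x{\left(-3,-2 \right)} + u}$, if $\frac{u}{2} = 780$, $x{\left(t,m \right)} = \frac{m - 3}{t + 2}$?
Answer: $\frac{1}{2100} \approx 0.00047619$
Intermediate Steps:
$x{\left(t,m \right)} = \frac{-3 + m}{2 + t}$
$u = 1560$ ($u = 2 \cdot 780 = 1560$)
$\frac{1}{6 \left(2 + 1\right) 6 x{\left(-3,-2 \right)} + u} = \frac{1}{6 \left(2 + 1\right) 6 \frac{-3 - 2}{2 - 3} + 1560} = \frac{1}{6 \cdot 3 \cdot 6 \frac{1}{-1} \left(-5\right) + 1560} = \frac{1}{6 \cdot 18 \left(\left(-1\right) \left(-5\right)\right) + 1560} = \frac{1}{108 \cdot 5 + 1560} = \frac{1}{540 + 1560} = \frac{1}{2100}$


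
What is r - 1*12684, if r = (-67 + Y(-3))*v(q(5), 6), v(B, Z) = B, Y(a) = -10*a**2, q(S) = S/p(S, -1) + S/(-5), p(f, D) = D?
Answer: -11742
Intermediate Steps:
q(S) = -6*S/5 (q(S) = S/(-1) + S/(-5) = S*(-1) + S*(-1/5) = -S - S/5 = -6*S/5)
r = 942 (r = (-67 - 10*(-3)**2)*(-6/5*5) = (-67 - 10*9)*(-6) = (-67 - 90)*(-6) = -157*(-6) = 942)
r - 1*12684 = 942 - 1*12684 = 942 - 12684 = -11742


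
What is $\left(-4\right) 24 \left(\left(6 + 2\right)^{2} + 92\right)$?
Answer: $-14976$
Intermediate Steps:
$\left(-4\right) 24 \left(\left(6 + 2\right)^{2} + 92\right) = - 96 \left(8^{2} + 92\right) = - 96 \left(64 + 92\right) = \left(-96\right) 156 = -14976$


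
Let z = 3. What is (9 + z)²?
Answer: 144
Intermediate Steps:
(9 + z)² = (9 + 3)² = 12² = 144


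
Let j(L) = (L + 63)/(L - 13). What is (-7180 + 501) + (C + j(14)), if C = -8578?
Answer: -15180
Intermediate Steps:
j(L) = (63 + L)/(-13 + L)
(-7180 + 501) + (C + j(14)) = (-7180 + 501) + (-8578 + (63 + 14)/(-13 + 14)) = -6679 + (-8578 + 77/1) = -6679 + (-8578 + 1*77) = -6679 + (-8578 + 77) = -6679 - 8501 = -15180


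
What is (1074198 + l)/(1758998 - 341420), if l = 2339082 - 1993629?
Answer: 473217/472526 ≈ 1.0015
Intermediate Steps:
l = 345453
(1074198 + l)/(1758998 - 341420) = (1074198 + 345453)/(1758998 - 341420) = 1419651/1417578 = 1419651*(1/1417578) = 473217/472526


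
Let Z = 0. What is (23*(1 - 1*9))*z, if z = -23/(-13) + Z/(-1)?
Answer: -4232/13 ≈ -325.54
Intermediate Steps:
z = 23/13 (z = -23/(-13) + 0/(-1) = -23*(-1/13) + 0*(-1) = 23/13 + 0 = 23/13 ≈ 1.7692)
(23*(1 - 1*9))*z = (23*(1 - 1*9))*(23/13) = (23*(1 - 9))*(23/13) = (23*(-8))*(23/13) = -184*23/13 = -4232/13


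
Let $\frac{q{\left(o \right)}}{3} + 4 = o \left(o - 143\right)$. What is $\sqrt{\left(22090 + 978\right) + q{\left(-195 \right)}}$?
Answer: $\sqrt{220786} \approx 469.88$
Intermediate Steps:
$q{\left(o \right)} = -12 + 3 o \left(-143 + o\right)$ ($q{\left(o \right)} = -12 + 3 o \left(o - 143\right) = -12 + 3 o \left(-143 + o\right)$)
$\sqrt{\left(22090 + 978\right) + q{\left(-195 \right)}} = \sqrt{\left(22090 + 978\right) - \left(-83643 - 114075\right)} = \sqrt{23068 + \left(-12 + 83655 + 3 \cdot 38025\right)} = \sqrt{23068 + \left(-12 + 83655 + 114075\right)} = \sqrt{23068 + 197718} = \sqrt{220786}$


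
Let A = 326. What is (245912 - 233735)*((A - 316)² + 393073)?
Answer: 4787667621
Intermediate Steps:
(245912 - 233735)*((A - 316)² + 393073) = (245912 - 233735)*((326 - 316)² + 393073) = 12177*(10² + 393073) = 12177*(100 + 393073) = 12177*393173 = 4787667621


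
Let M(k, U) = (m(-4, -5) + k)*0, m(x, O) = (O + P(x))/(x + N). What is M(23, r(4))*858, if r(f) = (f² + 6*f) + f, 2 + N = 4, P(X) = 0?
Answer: 0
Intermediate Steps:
N = 2 (N = -2 + 4 = 2)
r(f) = f² + 7*f
m(x, O) = O/(2 + x) (m(x, O) = (O + 0)/(x + 2) = O/(2 + x))
M(k, U) = 0 (M(k, U) = (-5/(2 - 4) + k)*0 = (-5/(-2) + k)*0 = (-5*(-½) + k)*0 = (5/2 + k)*0 = 0)
M(23, r(4))*858 = 0*858 = 0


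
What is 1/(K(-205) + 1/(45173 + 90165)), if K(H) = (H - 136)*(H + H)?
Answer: 135338/18921605781 ≈ 7.1526e-6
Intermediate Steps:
K(H) = 2*H*(-136 + H) (K(H) = (-136 + H)*(2*H) = 2*H*(-136 + H))
1/(K(-205) + 1/(45173 + 90165)) = 1/(2*(-205)*(-136 - 205) + 1/(45173 + 90165)) = 1/(2*(-205)*(-341) + 1/135338) = 1/(139810 + 1/135338) = 1/(18921605781/135338) = 135338/18921605781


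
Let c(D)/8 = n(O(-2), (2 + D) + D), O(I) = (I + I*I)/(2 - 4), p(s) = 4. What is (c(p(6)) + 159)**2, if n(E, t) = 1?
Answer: 27889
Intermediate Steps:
O(I) = -I/2 - I**2/2 (O(I) = (I + I**2)/(-2) = (I + I**2)*(-1/2) = -I/2 - I**2/2)
c(D) = 8 (c(D) = 8*1 = 8)
(c(p(6)) + 159)**2 = (8 + 159)**2 = 167**2 = 27889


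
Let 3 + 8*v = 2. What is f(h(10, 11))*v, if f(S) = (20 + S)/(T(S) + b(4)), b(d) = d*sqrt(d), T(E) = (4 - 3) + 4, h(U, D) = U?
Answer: -15/52 ≈ -0.28846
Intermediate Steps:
v = -1/8 (v = -3/8 + (1/8)*2 = -3/8 + 1/4 = -1/8 ≈ -0.12500)
T(E) = 5 (T(E) = 1 + 4 = 5)
b(d) = d**(3/2)
f(S) = 20/13 + S/13 (f(S) = (20 + S)/(5 + 4**(3/2)) = (20 + S)/(5 + 8) = (20 + S)/13 = (20 + S)*(1/13) = 20/13 + S/13)
f(h(10, 11))*v = (20/13 + (1/13)*10)*(-1/8) = (20/13 + 10/13)*(-1/8) = (30/13)*(-1/8) = -15/52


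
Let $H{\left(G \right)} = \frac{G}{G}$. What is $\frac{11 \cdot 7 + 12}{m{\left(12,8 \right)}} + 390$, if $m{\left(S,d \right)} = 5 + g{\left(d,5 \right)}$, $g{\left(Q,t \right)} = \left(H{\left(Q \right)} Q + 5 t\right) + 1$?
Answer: $\frac{15299}{39} \approx 392.28$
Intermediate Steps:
$H{\left(G \right)} = 1$
$g{\left(Q,t \right)} = 1 + Q + 5 t$ ($g{\left(Q,t \right)} = \left(1 Q + 5 t\right) + 1 = \left(Q + 5 t\right) + 1 = 1 + Q + 5 t$)
$m{\left(S,d \right)} = 31 + d$ ($m{\left(S,d \right)} = 5 + \left(1 + d + 5 \cdot 5\right) = 5 + \left(1 + d + 25\right) = 5 + \left(26 + d\right) = 31 + d$)
$\frac{11 \cdot 7 + 12}{m{\left(12,8 \right)}} + 390 = \frac{11 \cdot 7 + 12}{31 + 8} + 390 = \frac{77 + 12}{39} + 390 = 89 \cdot \frac{1}{39} + 390 = \frac{89}{39} + 390 = \frac{15299}{39}$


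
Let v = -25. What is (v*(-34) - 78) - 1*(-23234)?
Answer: 24006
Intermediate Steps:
(v*(-34) - 78) - 1*(-23234) = (-25*(-34) - 78) - 1*(-23234) = (850 - 78) + 23234 = 772 + 23234 = 24006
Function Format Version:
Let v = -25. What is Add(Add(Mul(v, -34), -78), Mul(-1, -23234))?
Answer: 24006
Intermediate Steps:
Add(Add(Mul(v, -34), -78), Mul(-1, -23234)) = Add(Add(Mul(-25, -34), -78), Mul(-1, -23234)) = Add(Add(850, -78), 23234) = Add(772, 23234) = 24006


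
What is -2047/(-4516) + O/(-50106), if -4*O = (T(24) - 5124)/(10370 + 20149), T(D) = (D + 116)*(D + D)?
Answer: 74529607751/164423798172 ≈ 0.45328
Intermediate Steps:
T(D) = 2*D*(116 + D) (T(D) = (116 + D)*(2*D) = 2*D*(116 + D))
O = -133/10173 (O = -(2*24*(116 + 24) - 5124)/(4*(10370 + 20149)) = -(2*24*140 - 5124)/(4*30519) = -(6720 - 5124)/(4*30519) = -399/30519 = -¼*532/10173 = -133/10173 ≈ -0.013074)
-2047/(-4516) + O/(-50106) = -2047/(-4516) - 133/10173/(-50106) = -2047*(-1/4516) - 133/10173*(-1/50106) = 2047/4516 + 19/72818334 = 74529607751/164423798172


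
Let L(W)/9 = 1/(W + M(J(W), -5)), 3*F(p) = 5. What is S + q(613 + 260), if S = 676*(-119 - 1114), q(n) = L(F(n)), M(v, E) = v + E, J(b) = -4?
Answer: -18337203/22 ≈ -8.3351e+5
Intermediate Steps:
F(p) = 5/3 (F(p) = (⅓)*5 = 5/3)
M(v, E) = E + v
L(W) = 9/(-9 + W) (L(W) = 9/(W + (-5 - 4)) = 9/(W - 9) = 9/(-9 + W))
q(n) = -27/22 (q(n) = 9/(-9 + 5/3) = 9/(-22/3) = 9*(-3/22) = -27/22)
S = -833508 (S = 676*(-1233) = -833508)
S + q(613 + 260) = -833508 - 27/22 = -18337203/22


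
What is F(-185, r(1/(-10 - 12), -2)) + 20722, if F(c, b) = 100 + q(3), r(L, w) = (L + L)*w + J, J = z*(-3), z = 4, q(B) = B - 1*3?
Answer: 20822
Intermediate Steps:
q(B) = -3 + B (q(B) = B - 3 = -3 + B)
J = -12 (J = 4*(-3) = -12)
r(L, w) = -12 + 2*L*w (r(L, w) = (L + L)*w - 12 = (2*L)*w - 12 = 2*L*w - 12 = -12 + 2*L*w)
F(c, b) = 100 (F(c, b) = 100 + (-3 + 3) = 100 + 0 = 100)
F(-185, r(1/(-10 - 12), -2)) + 20722 = 100 + 20722 = 20822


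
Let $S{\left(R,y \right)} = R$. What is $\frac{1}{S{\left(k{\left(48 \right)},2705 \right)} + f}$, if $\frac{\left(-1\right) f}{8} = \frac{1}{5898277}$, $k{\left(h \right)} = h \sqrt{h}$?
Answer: $\frac{5898277}{480932419766109688} + \frac{104369014706187 \sqrt{3}}{60116552470763711} \approx 0.003007$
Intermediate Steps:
$k{\left(h \right)} = h^{\frac{3}{2}}$
$f = - \frac{8}{5898277} \approx -1.3563 \cdot 10^{-6}$
$\frac{1}{S{\left(k{\left(48 \right)},2705 \right)} + f} = \frac{1}{48^{\frac{3}{2}} - \frac{8}{5898277}} = \frac{1}{192 \sqrt{3} - \frac{8}{5898277}} = \frac{1}{- \frac{8}{5898277} + 192 \sqrt{3}}$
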